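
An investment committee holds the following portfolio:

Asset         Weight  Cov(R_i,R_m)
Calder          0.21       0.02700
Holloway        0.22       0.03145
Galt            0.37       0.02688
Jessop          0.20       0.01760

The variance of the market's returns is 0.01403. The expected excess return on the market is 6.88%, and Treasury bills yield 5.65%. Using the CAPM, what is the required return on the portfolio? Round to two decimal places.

18.43%

β_Calder = 0.02700 / 0.01403 = 1.9244
β_Holloway = 0.03145 / 0.01403 = 2.2416
β_Galt = 0.02688 / 0.01403 = 1.9159
β_Jessop = 0.01760 / 0.01403 = 1.2545
β_P = Σ w_i β_i = 0.21×1.9244 + 0.22×2.2416 + 0.37×1.9159 + 0.20×1.2545 = 1.8571
E(R_P) = R_f + β_P × MRP = 5.65% + 1.8571 × 6.88% = 18.43%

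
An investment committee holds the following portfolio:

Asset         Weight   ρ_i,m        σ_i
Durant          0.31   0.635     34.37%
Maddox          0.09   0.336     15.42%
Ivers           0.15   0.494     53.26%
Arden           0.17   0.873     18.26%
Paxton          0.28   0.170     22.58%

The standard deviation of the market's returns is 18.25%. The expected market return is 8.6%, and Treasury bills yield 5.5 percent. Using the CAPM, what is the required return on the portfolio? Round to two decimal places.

β_Durant = 0.635 × 34.37% / 18.25% = 1.1959
β_Maddox = 0.336 × 15.42% / 18.25% = 0.2839
β_Ivers = 0.494 × 53.26% / 18.25% = 1.4417
β_Arden = 0.873 × 18.26% / 18.25% = 0.8735
β_Paxton = 0.170 × 22.58% / 18.25% = 0.2103
β_P = Σ w_i β_i = 0.31×1.1959 + 0.09×0.2839 + 0.15×1.4417 + 0.17×0.8735 + 0.28×0.2103 = 0.8199
MRP = 8.6% − 5.5% = 3.10%
E(R_P) = R_f + β_P × MRP = 5.5% + 0.8199 × 3.1% = 8.04%

8.04%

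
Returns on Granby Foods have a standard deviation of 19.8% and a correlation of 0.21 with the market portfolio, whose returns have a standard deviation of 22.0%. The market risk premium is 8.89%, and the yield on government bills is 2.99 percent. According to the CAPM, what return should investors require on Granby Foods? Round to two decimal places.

4.67%

β = ρ × σ_i / σ_m = 0.21 × 19.8% / 22.0% = 0.1890
E(R) = 2.99% + 0.1890 × 8.89% = 4.67%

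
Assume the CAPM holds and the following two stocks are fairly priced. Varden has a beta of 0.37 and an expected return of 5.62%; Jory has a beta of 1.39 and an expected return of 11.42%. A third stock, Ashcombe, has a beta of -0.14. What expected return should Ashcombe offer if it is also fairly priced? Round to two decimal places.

2.72%

MRP (SML slope) = (11.42% − 5.62%) / (1.39 − 0.37) = 5.80% / 1.02 = 5.6863%
R_f (intercept) = 5.62% − 0.37 × 5.6863% = 3.5161%
E(R_Ashcombe) = R_f + β × MRP = 3.5161% + -0.14 × 5.6863% = 2.72%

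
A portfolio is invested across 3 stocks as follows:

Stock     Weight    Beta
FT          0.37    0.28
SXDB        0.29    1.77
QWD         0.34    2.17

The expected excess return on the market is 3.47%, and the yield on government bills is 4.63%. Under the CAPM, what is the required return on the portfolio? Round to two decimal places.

β_P = Σ w_i β_i = 0.37×0.28 + 0.29×1.77 + 0.34×2.17 = 1.3547
E(R_P) = R_f + β_P × MRP = 4.63% + 1.3547 × 3.47% = 9.33%

9.33%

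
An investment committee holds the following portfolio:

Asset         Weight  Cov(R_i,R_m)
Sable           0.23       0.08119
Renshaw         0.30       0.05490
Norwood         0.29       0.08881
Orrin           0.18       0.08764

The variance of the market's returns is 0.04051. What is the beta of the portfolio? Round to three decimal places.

β_Sable = 0.08119 / 0.04051 = 2.0042
β_Renshaw = 0.05490 / 0.04051 = 1.3552
β_Norwood = 0.08881 / 0.04051 = 2.1923
β_Orrin = 0.08764 / 0.04051 = 2.1634
β_P = Σ w_i β_i = 0.23×2.0042 + 0.30×1.3552 + 0.29×2.1923 + 0.18×2.1634 = 1.8927

1.893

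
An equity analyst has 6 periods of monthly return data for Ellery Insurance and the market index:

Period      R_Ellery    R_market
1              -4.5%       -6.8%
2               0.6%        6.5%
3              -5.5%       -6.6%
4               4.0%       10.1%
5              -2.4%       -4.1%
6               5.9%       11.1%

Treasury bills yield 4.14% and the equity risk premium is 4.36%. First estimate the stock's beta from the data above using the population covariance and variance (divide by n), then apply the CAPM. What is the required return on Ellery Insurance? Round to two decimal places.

6.46%

Mean R_i = (-4.5 + 0.6 − 5.5 + 4.0 − 2.4 + 5.9) / 6 = -0.3167%
Mean R_m = (-6.8 + 6.5 − 6.6 + 10.1 − 4.1 + 11.1) / 6 = 1.7000%
Σ(R_i − R̄_i)(R_m − R̄_m) = 189.7600  ⇒  Cov = 189.7600 / 6 = 31.6267
Σ(R_m − R̄_m)² = 356.7400  ⇒  Var(R_m) = 356.7400 / 6 = 59.4567
β = Cov / Var(R_m) = 31.6267 / 59.4567 = 0.5319
E(R) = R_f + β × MRP = 4.14% + 0.5319 × 4.36% = 6.46%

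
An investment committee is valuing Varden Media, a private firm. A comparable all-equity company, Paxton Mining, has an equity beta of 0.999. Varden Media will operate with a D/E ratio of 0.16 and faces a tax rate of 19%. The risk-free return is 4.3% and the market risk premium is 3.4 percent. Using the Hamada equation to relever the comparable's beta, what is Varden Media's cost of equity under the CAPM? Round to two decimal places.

β_L = β_U × [1 + (1 − t)(D/E)] = 0.999 × [1 + (1 − 0.19) × 0.16]
    = 0.999 × [1 + 0.81 × 0.16] = 0.999 × 1.1296 = 1.1285
E(R) = R_f + β_L × MRP = 4.3% + 1.1285 × 3.4% = 8.14%

8.14%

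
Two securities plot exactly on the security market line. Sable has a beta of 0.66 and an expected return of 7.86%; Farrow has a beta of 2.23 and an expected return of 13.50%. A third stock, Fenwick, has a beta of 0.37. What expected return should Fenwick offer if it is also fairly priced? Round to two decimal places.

6.82%

MRP (SML slope) = (13.50% − 7.86%) / (2.23 − 0.66) = 5.64% / 1.57 = 3.5924%
R_f (intercept) = 7.86% − 0.66 × 3.5924% = 5.4890%
E(R_Fenwick) = R_f + β × MRP = 5.4890% + 0.37 × 3.5924% = 6.82%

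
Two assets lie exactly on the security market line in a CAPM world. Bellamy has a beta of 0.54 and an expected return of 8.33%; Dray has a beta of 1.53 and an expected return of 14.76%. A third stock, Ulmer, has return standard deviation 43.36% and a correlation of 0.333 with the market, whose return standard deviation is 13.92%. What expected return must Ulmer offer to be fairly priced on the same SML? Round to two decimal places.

MRP = (14.76% − 8.33%) / (1.53 − 0.54) = 6.4949%
R_f = 8.33% − 0.54 × 6.4949% = 4.8228%
β_Ulmer = ρ·σ_i/σ_m = 0.333 × 43.36 / 13.92 = 1.0373
E(R_Ulmer) = R_f + β × MRP = 4.8228% + 1.0373 × 6.4949% = 11.56%

11.56%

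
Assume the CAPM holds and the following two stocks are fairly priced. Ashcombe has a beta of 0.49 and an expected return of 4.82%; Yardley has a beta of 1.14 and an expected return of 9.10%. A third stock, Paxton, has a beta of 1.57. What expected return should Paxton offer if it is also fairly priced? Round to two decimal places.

MRP (SML slope) = (9.10% − 4.82%) / (1.14 − 0.49) = 4.28% / 0.65 = 6.5846%
R_f (intercept) = 4.82% − 0.49 × 6.5846% = 1.5935%
E(R_Paxton) = R_f + β × MRP = 1.5935% + 1.57 × 6.5846% = 11.93%

11.93%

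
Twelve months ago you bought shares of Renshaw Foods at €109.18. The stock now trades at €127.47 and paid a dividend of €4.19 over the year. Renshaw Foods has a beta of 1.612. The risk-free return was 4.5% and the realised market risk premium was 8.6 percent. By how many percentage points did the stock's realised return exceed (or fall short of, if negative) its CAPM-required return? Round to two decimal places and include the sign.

Realised HPR = (P1 + D1 − P0) / P0 = (127.47 + 4.19 − 109.18) / 109.18 = 22.48 / 109.18 = 20.5899%
CAPM required = R_f + β·MRP = 4.5% + 1.612 × 8.6% = 18.3632%
α = realised − required = 20.5899% − 18.3632% = +2.23%

+2.23%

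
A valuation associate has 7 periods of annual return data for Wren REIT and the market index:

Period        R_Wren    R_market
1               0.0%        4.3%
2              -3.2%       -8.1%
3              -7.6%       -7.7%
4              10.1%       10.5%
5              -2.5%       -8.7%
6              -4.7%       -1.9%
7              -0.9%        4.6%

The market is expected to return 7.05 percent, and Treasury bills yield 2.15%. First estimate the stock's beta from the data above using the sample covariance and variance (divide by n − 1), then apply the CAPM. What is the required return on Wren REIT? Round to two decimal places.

5.09%

Mean R_i = (0.0 − 3.2 − 7.6 + 10.1 − 2.5 − 4.7 − 0.9) / 7 = -1.2571%
Mean R_m = (4.3 − 8.1 − 7.7 + 10.5 − 8.7 − 1.9 + 4.6) / 7 = -1.0000%
Σ(R_i − R̄_i)(R_m − R̄_m) = 208.2300  ⇒  Cov = 208.2300 / 6 = 34.7050
Σ(R_m − R̄_m)² = 347.1000  ⇒  Var(R_m) = 347.1000 / 6 = 57.8500
β = Cov / Var(R_m) = 34.7050 / 57.8500 = 0.5999
MRP = 7.05% − 2.15% = 4.90%
E(R) = R_f + β × MRP = 2.15% + 0.5999 × 4.90% = 5.09%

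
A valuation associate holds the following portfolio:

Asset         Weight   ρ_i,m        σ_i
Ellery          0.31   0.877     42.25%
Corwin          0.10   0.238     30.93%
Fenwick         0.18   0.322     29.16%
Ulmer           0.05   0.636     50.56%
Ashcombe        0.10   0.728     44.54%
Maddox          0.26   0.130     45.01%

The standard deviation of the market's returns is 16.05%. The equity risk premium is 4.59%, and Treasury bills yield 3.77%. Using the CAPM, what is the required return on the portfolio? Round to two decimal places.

β_Ellery = 0.877 × 42.25% / 16.05% = 2.3086
β_Corwin = 0.238 × 30.93% / 16.05% = 0.4587
β_Fenwick = 0.322 × 29.16% / 16.05% = 0.5850
β_Ulmer = 0.636 × 50.56% / 16.05% = 2.0035
β_Ashcombe = 0.728 × 44.54% / 16.05% = 2.0203
β_Maddox = 0.130 × 45.01% / 16.05% = 0.3646
β_P = Σ w_i β_i = 0.31×2.3086 + 0.10×0.4587 + 0.18×0.5850 + 0.05×2.0035 + 0.10×2.0203 + 0.26×0.3646 = 1.2638
E(R_P) = R_f + β_P × MRP = 3.77% + 1.2638 × 4.59% = 9.57%

9.57%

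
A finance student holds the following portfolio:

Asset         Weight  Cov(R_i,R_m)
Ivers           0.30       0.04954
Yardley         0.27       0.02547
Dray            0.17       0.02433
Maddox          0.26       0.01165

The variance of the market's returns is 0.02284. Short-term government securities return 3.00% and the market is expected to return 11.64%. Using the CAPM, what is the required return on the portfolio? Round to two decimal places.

13.93%

β_Ivers = 0.04954 / 0.02284 = 2.1690
β_Yardley = 0.02547 / 0.02284 = 1.1151
β_Dray = 0.02433 / 0.02284 = 1.0652
β_Maddox = 0.01165 / 0.02284 = 0.5101
β_P = Σ w_i β_i = 0.30×2.1690 + 0.27×1.1151 + 0.17×1.0652 + 0.26×0.5101 = 1.2655
MRP = 11.64% − 3.00% = 8.64%
E(R_P) = R_f + β_P × MRP = 3.00% + 1.2655 × 8.64% = 13.93%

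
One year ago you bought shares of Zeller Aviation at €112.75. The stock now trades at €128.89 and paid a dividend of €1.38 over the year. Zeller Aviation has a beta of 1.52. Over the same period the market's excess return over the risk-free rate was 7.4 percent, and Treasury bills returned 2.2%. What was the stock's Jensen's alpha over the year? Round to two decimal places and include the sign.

+2.09%

Realised HPR = (P1 + D1 − P0) / P0 = (128.89 + 1.38 − 112.75) / 112.75 = 17.52 / 112.75 = 15.5388%
CAPM required = R_f + β·MRP = 2.2% + 1.52 × 7.4% = 13.4480%
α = realised − required = 15.5388% − 13.4480% = +2.09%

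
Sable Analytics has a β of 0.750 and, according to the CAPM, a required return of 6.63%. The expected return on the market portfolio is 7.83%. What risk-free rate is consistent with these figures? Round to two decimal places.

3.03%

E(R) = R_f + β(E(R_m) − R_f) = R_f(1 − β) + β·E(R_m)
6.63% = R_f × (1 − 0.750) + 0.750 × 7.83%
6.63% = R_f × 0.250 + 5.87250%
R_f = (6.63% − 5.87250%) / 0.250 = 3.03%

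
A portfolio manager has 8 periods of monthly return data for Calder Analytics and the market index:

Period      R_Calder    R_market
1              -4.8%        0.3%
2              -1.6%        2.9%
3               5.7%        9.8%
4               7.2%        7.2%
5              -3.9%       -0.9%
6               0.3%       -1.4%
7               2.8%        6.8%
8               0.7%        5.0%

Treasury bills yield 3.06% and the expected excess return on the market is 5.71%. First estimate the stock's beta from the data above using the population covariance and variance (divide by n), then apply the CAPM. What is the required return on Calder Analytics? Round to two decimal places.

Mean R_i = (-4.8 − 1.6 + 5.7 + 7.2 − 3.9 + 0.3 + 2.8 + 0.7) / 8 = 0.8000%
Mean R_m = (0.3 + 2.9 + 9.8 + 7.2 − 0.9 − 1.4 + 6.8 + 5.0) / 8 = 3.7125%
Σ(R_i − R̄_i)(R_m − R̄_m) = 103.4900  ⇒  Cov = 103.4900 / 8 = 12.9363
Σ(R_m − R̄_m)² = 120.1288  ⇒  Var(R_m) = 120.1288 / 8 = 15.0161
β = Cov / Var(R_m) = 12.9363 / 15.0161 = 0.8615
E(R) = R_f + β × MRP = 3.06% + 0.8615 × 5.71% = 7.98%

7.98%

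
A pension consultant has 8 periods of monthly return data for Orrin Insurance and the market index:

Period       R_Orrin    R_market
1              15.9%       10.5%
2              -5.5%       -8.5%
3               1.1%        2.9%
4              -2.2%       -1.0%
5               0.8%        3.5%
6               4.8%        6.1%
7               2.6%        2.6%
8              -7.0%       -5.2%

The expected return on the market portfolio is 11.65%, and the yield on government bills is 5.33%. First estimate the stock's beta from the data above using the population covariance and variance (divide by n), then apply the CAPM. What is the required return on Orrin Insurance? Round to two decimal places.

Mean R_i = (15.9 − 5.5 + 1.1 − 2.2 + 0.8 + 4.8 + 2.6 − 7.0) / 8 = 1.3125%
Mean R_m = (10.5 − 8.5 + 2.9 − 1.0 + 3.5 + 6.1 + 2.6 − 5.2) / 8 = 1.3625%
Σ(R_i − R̄_i)(R_m − R̄_m) = 280.0238  ⇒  Cov = 280.0238 / 8 = 35.0030
Σ(R_m − R̄_m)² = 260.3188  ⇒  Var(R_m) = 260.3188 / 8 = 32.5399
β = Cov / Var(R_m) = 35.0030 / 32.5399 = 1.0757
MRP = 11.65% − 5.33% = 6.32%
E(R) = R_f + β × MRP = 5.33% + 1.0757 × 6.32% = 12.13%

12.13%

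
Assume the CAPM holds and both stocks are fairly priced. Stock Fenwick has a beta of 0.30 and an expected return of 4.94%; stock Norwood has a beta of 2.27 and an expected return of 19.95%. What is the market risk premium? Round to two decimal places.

7.62%

Both satisfy E(R) = R_f + β·MRP, so the slope of the SML is
MRP = (19.95% − 4.94%) / (2.27 − 0.30) = 15.01% / 1.97 = 7.6193%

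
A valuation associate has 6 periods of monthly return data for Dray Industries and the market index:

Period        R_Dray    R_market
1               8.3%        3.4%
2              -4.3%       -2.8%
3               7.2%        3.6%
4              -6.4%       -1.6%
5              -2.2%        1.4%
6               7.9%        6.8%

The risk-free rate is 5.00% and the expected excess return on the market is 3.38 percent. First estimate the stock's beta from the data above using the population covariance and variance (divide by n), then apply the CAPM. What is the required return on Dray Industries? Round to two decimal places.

Mean R_i = (8.3 − 4.3 + 7.2 − 6.4 − 2.2 + 7.9) / 6 = 1.7500%
Mean R_m = (3.4 − 2.8 + 3.6 − 1.6 + 1.4 + 6.8) / 6 = 1.8000%
Σ(R_i − R̄_i)(R_m − R̄_m) = 108.1600  ⇒  Cov = 108.1600 / 6 = 18.0267
Σ(R_m − R̄_m)² = 63.6800  ⇒  Var(R_m) = 63.6800 / 6 = 10.6133
β = Cov / Var(R_m) = 18.0267 / 10.6133 = 1.6985
E(R) = R_f + β × MRP = 5.00% + 1.6985 × 3.38% = 10.74%

10.74%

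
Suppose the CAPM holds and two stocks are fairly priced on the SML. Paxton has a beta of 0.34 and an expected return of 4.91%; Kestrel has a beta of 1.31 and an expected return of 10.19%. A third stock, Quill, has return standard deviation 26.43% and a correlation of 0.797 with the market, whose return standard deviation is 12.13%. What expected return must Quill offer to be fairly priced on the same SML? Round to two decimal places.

MRP = (10.19% − 4.91%) / (1.31 − 0.34) = 5.4433%
R_f = 4.91% − 0.34 × 5.4433% = 3.0593%
β_Quill = ρ·σ_i/σ_m = 0.797 × 26.43 / 12.13 = 1.7366
E(R_Quill) = R_f + β × MRP = 3.0593% + 1.7366 × 5.4433% = 12.51%

12.51%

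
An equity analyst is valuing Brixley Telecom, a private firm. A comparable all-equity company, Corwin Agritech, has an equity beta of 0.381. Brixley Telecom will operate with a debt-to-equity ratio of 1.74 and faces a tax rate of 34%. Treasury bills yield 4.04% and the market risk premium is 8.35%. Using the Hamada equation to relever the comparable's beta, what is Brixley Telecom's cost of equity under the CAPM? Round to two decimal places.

10.87%

β_L = β_U × [1 + (1 − t)(D/E)] = 0.381 × [1 + (1 − 0.34) × 1.74]
    = 0.381 × [1 + 0.66 × 1.74] = 0.381 × 2.1484 = 0.8185
E(R) = R_f + β_L × MRP = 4.04% + 0.8185 × 8.35% = 10.87%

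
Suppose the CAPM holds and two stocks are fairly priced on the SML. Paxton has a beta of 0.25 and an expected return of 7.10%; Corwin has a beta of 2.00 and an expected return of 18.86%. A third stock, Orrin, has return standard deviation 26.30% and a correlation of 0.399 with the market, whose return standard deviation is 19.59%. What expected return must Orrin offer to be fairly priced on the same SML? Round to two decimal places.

9.02%

MRP = (18.86% − 7.10%) / (2.00 − 0.25) = 6.7200%
R_f = 7.10% − 0.25 × 6.7200% = 5.4200%
β_Orrin = ρ·σ_i/σ_m = 0.399 × 26.30 / 19.59 = 0.5357
E(R_Orrin) = R_f + β × MRP = 5.4200% + 0.5357 × 6.7200% = 9.02%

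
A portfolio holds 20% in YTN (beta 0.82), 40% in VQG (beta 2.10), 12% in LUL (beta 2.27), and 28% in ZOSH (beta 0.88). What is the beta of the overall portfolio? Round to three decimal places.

1.523

β_P = Σ w_i β_i = 0.20×0.82 + 0.40×2.10 + 0.12×2.27 + 0.28×0.88 = 1.5228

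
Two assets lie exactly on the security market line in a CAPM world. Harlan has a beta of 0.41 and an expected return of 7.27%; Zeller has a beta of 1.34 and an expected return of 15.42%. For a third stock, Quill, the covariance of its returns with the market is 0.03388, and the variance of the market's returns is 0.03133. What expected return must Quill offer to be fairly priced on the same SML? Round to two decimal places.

MRP = (15.42% − 7.27%) / (1.34 − 0.41) = 8.7634%
R_f = 7.27% − 0.41 × 8.7634% = 3.6770%
β_Quill = Cov / Var(R_m) = 0.03388 / 0.03133 = 1.0814
E(R_Quill) = R_f + β × MRP = 3.6770% + 1.0814 × 8.7634% = 13.15%

13.15%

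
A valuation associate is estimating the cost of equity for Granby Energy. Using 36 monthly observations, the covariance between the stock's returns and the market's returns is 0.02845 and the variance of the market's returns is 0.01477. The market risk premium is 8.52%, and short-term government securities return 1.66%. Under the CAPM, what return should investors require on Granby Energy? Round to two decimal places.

β = Cov(R_i, R_m) / Var(R_m) = 0.02845 / 0.01477 = 1.9262
E(R) = R_f + β × MRP = 1.66% + 1.9262 × 8.52% = 18.07%

18.07%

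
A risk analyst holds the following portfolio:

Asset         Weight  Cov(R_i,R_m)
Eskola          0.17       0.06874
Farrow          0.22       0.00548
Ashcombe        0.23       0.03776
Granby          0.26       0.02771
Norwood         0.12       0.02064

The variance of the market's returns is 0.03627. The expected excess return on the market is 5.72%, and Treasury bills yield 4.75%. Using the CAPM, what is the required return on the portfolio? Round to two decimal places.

9.68%

β_Eskola = 0.06874 / 0.03627 = 1.8952
β_Farrow = 0.00548 / 0.03627 = 0.1511
β_Ashcombe = 0.03776 / 0.03627 = 1.0411
β_Granby = 0.02771 / 0.03627 = 0.7640
β_Norwood = 0.02064 / 0.03627 = 0.5691
β_P = Σ w_i β_i = 0.17×1.8952 + 0.22×0.1511 + 0.23×1.0411 + 0.26×0.7640 + 0.12×0.5691 = 0.8618
E(R_P) = R_f + β_P × MRP = 4.75% + 0.8618 × 5.72% = 9.68%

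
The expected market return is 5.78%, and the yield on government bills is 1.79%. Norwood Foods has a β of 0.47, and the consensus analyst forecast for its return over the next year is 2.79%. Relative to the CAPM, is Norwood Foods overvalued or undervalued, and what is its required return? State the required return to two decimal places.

MRP = 5.78% − 1.79% = 3.99%
Required return = R_f + β·MRP = 1.79% + 0.47 × 3.99% = 3.67%
Forecast 2.79% < required 3.67% → the stock plots below the SML → overvalued.

Overvalued; required return 3.67%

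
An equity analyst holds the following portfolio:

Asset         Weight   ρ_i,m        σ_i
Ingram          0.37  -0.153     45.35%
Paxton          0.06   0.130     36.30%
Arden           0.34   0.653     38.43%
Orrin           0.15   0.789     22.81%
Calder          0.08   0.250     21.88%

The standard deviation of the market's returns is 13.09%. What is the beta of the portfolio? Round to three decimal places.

0.717

β_Ingram = -0.153 × 45.35% / 13.09% = -0.5301
β_Paxton = 0.130 × 36.30% / 13.09% = 0.3605
β_Arden = 0.653 × 38.43% / 13.09% = 1.9171
β_Orrin = 0.789 × 22.81% / 13.09% = 1.3749
β_Calder = 0.250 × 21.88% / 13.09% = 0.4179
β_P = Σ w_i β_i = 0.37×-0.5301 + 0.06×0.3605 + 0.34×1.9171 + 0.15×1.3749 + 0.08×0.4179 = 0.7170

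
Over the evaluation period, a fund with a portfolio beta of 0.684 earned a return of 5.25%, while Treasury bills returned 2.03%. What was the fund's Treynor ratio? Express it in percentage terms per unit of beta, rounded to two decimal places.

Treynor = (R_P − R_f) / β_P = (5.25% − 2.03%) / 0.6840 = 3.22% / 0.6840 = 4.71%

4.71%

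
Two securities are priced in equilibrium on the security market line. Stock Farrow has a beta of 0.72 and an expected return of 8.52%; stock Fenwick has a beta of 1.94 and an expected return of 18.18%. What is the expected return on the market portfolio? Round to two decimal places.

Both satisfy E(R) = R_f + β·MRP, so the slope of the SML is
MRP = (18.18% − 8.52%) / (1.94 − 0.72) = 9.66% / 1.22 = 7.9180%
R_f = E(R_Farrow) − β_Farrow·MRP = 8.52% − 0.72 × 7.9180% = 2.8190%
E(R_m) = R_f + MRP = 2.8190% + 7.9180% = 10.74%

10.74%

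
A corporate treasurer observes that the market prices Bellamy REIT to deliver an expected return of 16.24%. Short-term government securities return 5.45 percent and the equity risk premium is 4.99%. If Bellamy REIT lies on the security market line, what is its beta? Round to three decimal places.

β = (E(R) − R_f) / MRP = (16.24% − 5.45%) / 4.99% = 10.79% / 4.99% = 2.162

2.162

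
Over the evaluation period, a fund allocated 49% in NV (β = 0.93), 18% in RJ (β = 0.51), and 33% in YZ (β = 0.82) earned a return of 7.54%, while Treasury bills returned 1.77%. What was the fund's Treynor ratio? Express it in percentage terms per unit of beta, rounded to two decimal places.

7.05%

β_P = 0.49×0.93 + 0.18×0.51 + 0.33×0.82 = 0.8181
Treynor = (R_P − R_f) / β_P = (7.54% − 1.77%) / 0.8181 = 5.77% / 0.8181 = 7.05%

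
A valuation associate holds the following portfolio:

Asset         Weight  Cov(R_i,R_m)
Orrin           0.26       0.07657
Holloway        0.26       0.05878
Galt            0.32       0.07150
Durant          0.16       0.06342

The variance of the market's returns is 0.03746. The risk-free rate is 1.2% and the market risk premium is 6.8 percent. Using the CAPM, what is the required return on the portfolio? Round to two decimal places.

13.58%

β_Orrin = 0.07657 / 0.03746 = 2.0440
β_Holloway = 0.05878 / 0.03746 = 1.5691
β_Galt = 0.07150 / 0.03746 = 1.9087
β_Durant = 0.06342 / 0.03746 = 1.6930
β_P = Σ w_i β_i = 0.26×2.0440 + 0.26×1.5691 + 0.32×1.9087 + 0.16×1.6930 = 1.8211
E(R_P) = R_f + β_P × MRP = 1.2% + 1.8211 × 6.8% = 13.58%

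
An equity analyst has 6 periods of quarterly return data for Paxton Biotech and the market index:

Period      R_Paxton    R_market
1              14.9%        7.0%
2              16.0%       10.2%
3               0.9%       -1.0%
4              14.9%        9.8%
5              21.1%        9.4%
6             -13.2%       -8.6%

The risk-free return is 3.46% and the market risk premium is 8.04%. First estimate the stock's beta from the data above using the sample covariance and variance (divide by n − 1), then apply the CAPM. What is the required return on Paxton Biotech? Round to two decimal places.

Mean R_i = (14.9 + 16.0 + 0.9 + 14.9 + 21.1 − 13.2) / 6 = 9.1000%
Mean R_m = (7.0 + 10.2 − 1.0 + 9.8 + 9.4 − 8.6) / 6 = 4.4667%
Σ(R_i − R̄_i)(R_m − R̄_m) = 480.6000  ⇒  Cov = 480.6000 / 5 = 96.1200
Σ(R_m − R̄_m)² = 292.6933  ⇒  Var(R_m) = 292.6933 / 5 = 58.5387
β = Cov / Var(R_m) = 96.1200 / 58.5387 = 1.6420
E(R) = R_f + β × MRP = 3.46% + 1.6420 × 8.04% = 16.66%

16.66%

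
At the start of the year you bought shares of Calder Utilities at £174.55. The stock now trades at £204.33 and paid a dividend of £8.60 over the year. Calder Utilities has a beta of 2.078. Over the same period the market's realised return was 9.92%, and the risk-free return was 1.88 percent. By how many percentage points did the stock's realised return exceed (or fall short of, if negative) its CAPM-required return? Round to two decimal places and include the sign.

+3.40%

Realised HPR = (P1 + D1 − P0) / P0 = (204.33 + 8.60 − 174.55) / 174.55 = 38.38 / 174.55 = 21.9880%
MRP = 9.92% − 1.88% = 8.04%
CAPM required = R_f + β·MRP = 1.88% + 2.078 × 8.04% = 18.58712%
α = realised − required = 21.9880% − 18.58712% = +3.40%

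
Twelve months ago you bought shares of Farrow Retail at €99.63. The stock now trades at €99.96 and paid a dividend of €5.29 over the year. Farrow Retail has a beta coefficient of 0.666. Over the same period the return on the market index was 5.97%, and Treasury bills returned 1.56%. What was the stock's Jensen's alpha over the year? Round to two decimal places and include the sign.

+1.14%

Realised HPR = (P1 + D1 − P0) / P0 = (99.96 + 5.29 − 99.63) / 99.63 = 5.62 / 99.63 = 5.6409%
MRP = 5.97% − 1.56% = 4.41%
CAPM required = R_f + β·MRP = 1.56% + 0.666 × 4.41% = 4.49706%
α = realised − required = 5.6409% − 4.49706% = +1.14%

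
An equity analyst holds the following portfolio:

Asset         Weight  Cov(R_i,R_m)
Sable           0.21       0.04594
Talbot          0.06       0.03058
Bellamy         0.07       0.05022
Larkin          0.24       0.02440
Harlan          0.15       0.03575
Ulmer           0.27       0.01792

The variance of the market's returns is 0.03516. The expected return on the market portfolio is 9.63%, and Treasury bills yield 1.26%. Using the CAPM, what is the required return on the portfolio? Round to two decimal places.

β_Sable = 0.04594 / 0.03516 = 1.3066
β_Talbot = 0.03058 / 0.03516 = 0.8697
β_Bellamy = 0.05022 / 0.03516 = 1.4283
β_Larkin = 0.02440 / 0.03516 = 0.6940
β_Harlan = 0.03575 / 0.03516 = 1.0168
β_Ulmer = 0.01792 / 0.03516 = 0.5097
β_P = Σ w_i β_i = 0.21×1.3066 + 0.06×0.8697 + 0.07×1.4283 + 0.24×0.6940 + 0.15×1.0168 + 0.27×0.5097 = 0.8832
MRP = 9.63% − 1.26% = 8.37%
E(R_P) = R_f + β_P × MRP = 1.26% + 0.8832 × 8.37% = 8.65%

8.65%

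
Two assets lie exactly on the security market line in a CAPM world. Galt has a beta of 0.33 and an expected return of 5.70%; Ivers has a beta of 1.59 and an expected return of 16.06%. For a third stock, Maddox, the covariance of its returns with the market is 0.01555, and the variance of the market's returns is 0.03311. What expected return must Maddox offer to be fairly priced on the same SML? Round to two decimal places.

6.85%

MRP = (16.06% − 5.70%) / (1.59 − 0.33) = 8.2222%
R_f = 5.70% − 0.33 × 8.2222% = 2.9867%
β_Maddox = Cov / Var(R_m) = 0.01555 / 0.03311 = 0.4696
E(R_Maddox) = R_f + β × MRP = 2.9867% + 0.4696 × 8.2222% = 6.85%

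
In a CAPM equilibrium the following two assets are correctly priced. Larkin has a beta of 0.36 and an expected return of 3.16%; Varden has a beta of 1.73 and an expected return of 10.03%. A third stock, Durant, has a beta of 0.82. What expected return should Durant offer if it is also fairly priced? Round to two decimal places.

5.47%

MRP (SML slope) = (10.03% − 3.16%) / (1.73 − 0.36) = 6.87% / 1.37 = 5.0146%
R_f (intercept) = 3.16% − 0.36 × 5.0146% = 1.3547%
E(R_Durant) = R_f + β × MRP = 1.3547% + 0.82 × 5.0146% = 5.47%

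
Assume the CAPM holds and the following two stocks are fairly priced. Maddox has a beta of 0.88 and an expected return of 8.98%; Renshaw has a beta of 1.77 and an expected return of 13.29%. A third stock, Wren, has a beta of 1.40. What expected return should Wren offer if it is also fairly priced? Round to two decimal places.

11.50%

MRP (SML slope) = (13.29% − 8.98%) / (1.77 − 0.88) = 4.31% / 0.89 = 4.8427%
R_f (intercept) = 8.98% − 0.88 × 4.8427% = 4.7184%
E(R_Wren) = R_f + β × MRP = 4.7184% + 1.40 × 4.8427% = 11.50%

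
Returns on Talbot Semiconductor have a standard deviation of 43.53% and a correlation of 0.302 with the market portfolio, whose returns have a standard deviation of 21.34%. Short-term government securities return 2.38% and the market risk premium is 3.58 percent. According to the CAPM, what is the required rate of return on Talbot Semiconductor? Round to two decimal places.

β = ρ × σ_i / σ_m = 0.302 × 43.53% / 21.34% = 0.6160
E(R) = 2.38% + 0.6160 × 3.58% = 4.59%

4.59%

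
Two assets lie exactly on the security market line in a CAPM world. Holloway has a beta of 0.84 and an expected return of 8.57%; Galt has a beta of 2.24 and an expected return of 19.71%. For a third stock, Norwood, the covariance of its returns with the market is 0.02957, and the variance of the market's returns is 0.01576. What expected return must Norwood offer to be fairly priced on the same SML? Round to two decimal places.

16.82%

MRP = (19.71% − 8.57%) / (2.24 − 0.84) = 7.9571%
R_f = 8.57% − 0.84 × 7.9571% = 1.8860%
β_Norwood = Cov / Var(R_m) = 0.02957 / 0.01576 = 1.8763
E(R_Norwood) = R_f + β × MRP = 1.8860% + 1.8763 × 7.9571% = 16.82%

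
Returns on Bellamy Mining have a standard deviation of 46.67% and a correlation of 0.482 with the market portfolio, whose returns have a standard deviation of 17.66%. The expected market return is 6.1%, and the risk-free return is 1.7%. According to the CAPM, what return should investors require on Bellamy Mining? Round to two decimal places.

β = ρ × σ_i / σ_m = 0.482 × 46.67% / 17.66% = 1.2738
MRP = 6.1% − 1.7% = 4.40%
E(R) = 1.7% + 1.2738 × 4.4% = 7.30%

7.30%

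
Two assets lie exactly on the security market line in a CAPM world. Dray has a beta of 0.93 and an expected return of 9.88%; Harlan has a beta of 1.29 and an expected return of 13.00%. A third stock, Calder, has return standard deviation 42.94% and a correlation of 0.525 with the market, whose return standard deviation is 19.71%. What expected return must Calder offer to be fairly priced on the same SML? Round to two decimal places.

11.73%

MRP = (13.00% − 9.88%) / (1.29 − 0.93) = 8.6667%
R_f = 9.88% − 0.93 × 8.6667% = 1.8200%
β_Calder = ρ·σ_i/σ_m = 0.525 × 42.94 / 19.71 = 1.1438
E(R_Calder) = R_f + β × MRP = 1.8200% + 1.1438 × 8.6667% = 11.73%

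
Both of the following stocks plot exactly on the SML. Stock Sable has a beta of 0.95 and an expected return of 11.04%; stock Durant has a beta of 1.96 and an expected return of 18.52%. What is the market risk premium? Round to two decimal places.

7.41%

Both satisfy E(R) = R_f + β·MRP, so the slope of the SML is
MRP = (18.52% − 11.04%) / (1.96 − 0.95) = 7.48% / 1.01 = 7.4059%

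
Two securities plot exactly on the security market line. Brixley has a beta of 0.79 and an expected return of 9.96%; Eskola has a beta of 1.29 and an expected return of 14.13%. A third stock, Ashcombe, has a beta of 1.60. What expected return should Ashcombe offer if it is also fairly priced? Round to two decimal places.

16.72%

MRP (SML slope) = (14.13% − 9.96%) / (1.29 − 0.79) = 4.17% / 0.50 = 8.3400%
R_f (intercept) = 9.96% − 0.79 × 8.3400% = 3.3714%
E(R_Ashcombe) = R_f + β × MRP = 3.3714% + 1.60 × 8.3400% = 16.72%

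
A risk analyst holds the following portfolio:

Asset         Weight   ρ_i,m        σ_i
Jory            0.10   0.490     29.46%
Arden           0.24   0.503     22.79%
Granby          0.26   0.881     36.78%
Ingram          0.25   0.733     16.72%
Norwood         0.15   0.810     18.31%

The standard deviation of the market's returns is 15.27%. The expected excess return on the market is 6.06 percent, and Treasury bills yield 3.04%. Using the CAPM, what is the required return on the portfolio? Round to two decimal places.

10.15%

β_Jory = 0.490 × 29.46% / 15.27% = 0.9453
β_Arden = 0.503 × 22.79% / 15.27% = 0.7507
β_Granby = 0.881 × 36.78% / 15.27% = 2.1220
β_Ingram = 0.733 × 16.72% / 15.27% = 0.8026
β_Norwood = 0.810 × 18.31% / 15.27% = 0.9713
β_P = Σ w_i β_i = 0.10×0.9453 + 0.24×0.7507 + 0.26×2.1220 + 0.25×0.8026 + 0.15×0.9713 = 1.1728
E(R_P) = R_f + β_P × MRP = 3.04% + 1.1728 × 6.06% = 10.15%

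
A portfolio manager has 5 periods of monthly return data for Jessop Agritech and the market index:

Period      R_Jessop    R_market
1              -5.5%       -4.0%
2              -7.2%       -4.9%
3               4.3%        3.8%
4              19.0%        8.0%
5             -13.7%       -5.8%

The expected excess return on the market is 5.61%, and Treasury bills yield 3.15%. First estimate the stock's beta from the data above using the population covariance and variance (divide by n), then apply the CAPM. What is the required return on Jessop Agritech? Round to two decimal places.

Mean R_i = (-5.5 − 7.2 + 4.3 + 19.0 − 13.7) / 5 = -0.6200%
Mean R_m = (-4.0 − 4.9 + 3.8 + 8.0 − 5.8) / 5 = -0.5800%
Σ(R_i − R̄_i)(R_m − R̄_m) = 303.2820  ⇒  Cov = 303.2820 / 5 = 60.6564
Σ(R_m − R̄_m)² = 150.4080  ⇒  Var(R_m) = 150.4080 / 5 = 30.0816
β = Cov / Var(R_m) = 60.6564 / 30.0816 = 2.0164
E(R) = R_f + β × MRP = 3.15% + 2.0164 × 5.61% = 14.46%

14.46%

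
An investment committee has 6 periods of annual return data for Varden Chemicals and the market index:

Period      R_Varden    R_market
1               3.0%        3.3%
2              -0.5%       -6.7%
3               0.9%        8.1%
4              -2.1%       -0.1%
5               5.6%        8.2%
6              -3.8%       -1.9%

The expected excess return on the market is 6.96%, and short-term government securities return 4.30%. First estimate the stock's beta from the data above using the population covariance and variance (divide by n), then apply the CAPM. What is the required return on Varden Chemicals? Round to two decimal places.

Mean R_i = (3.0 − 0.5 + 0.9 − 2.1 + 5.6 − 3.8) / 6 = 0.5167%
Mean R_m = (3.3 − 6.7 + 8.1 − 0.1 + 8.2 − 1.9) / 6 = 1.8167%
Σ(R_i − R̄_i)(R_m − R̄_m) = 68.2583  ⇒  Cov = 68.2583 / 6 = 11.3764
Σ(R_m − R̄_m)² = 172.4483  ⇒  Var(R_m) = 172.4483 / 6 = 28.7414
β = Cov / Var(R_m) = 11.3764 / 28.7414 = 0.3958
E(R) = R_f + β × MRP = 4.30% + 0.3958 × 6.96% = 7.05%

7.05%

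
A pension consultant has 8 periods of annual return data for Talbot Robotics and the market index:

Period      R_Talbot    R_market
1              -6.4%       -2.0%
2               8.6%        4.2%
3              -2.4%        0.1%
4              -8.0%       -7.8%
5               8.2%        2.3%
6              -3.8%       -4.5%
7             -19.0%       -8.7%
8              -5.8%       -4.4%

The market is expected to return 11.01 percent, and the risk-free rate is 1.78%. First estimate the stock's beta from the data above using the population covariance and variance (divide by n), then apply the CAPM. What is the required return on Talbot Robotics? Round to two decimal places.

Mean R_i = (-6.4 + 8.6 − 2.4 − 8.0 + 8.2 − 3.8 − 19.0 − 5.8) / 8 = -3.5750%
Mean R_m = (-2.0 + 4.2 + 0.1 − 7.8 + 2.3 − 4.5 − 8.7 − 4.4) / 8 = -2.6000%
Σ(R_i − R̄_i)(R_m − R̄_m) = 263.5000  ⇒  Cov = 263.5000 / 8 = 32.9375
Σ(R_m − R̄_m)² = 149.0000  ⇒  Var(R_m) = 149.0000 / 8 = 18.6250
β = Cov / Var(R_m) = 32.9375 / 18.6250 = 1.7685
MRP = 11.01% − 1.78% = 9.23%
E(R) = R_f + β × MRP = 1.78% + 1.7685 × 9.23% = 18.10%

18.10%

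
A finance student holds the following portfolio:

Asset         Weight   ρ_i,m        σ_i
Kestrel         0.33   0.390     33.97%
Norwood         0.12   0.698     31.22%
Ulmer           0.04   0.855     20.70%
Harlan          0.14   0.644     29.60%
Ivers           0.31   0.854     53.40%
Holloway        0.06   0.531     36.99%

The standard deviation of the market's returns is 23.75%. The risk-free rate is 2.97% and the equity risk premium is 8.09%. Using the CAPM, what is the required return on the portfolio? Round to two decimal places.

β_Kestrel = 0.390 × 33.97% / 23.75% = 0.5578
β_Norwood = 0.698 × 31.22% / 23.75% = 0.9175
β_Ulmer = 0.855 × 20.70% / 23.75% = 0.7452
β_Harlan = 0.644 × 29.60% / 23.75% = 0.8026
β_Ivers = 0.854 × 53.40% / 23.75% = 1.9202
β_Holloway = 0.531 × 36.99% / 23.75% = 0.8270
β_P = Σ w_i β_i = 0.33×0.5578 + 0.12×0.9175 + 0.04×0.7452 + 0.14×0.8026 + 0.31×1.9202 + 0.06×0.8270 = 1.0812
E(R_P) = R_f + β_P × MRP = 2.97% + 1.0812 × 8.09% = 11.72%

11.72%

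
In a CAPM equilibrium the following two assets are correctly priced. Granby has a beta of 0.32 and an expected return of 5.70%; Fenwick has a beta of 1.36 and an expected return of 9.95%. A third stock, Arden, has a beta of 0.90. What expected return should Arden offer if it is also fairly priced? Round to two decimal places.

8.07%

MRP (SML slope) = (9.95% − 5.70%) / (1.36 − 0.32) = 4.25% / 1.04 = 4.0865%
R_f (intercept) = 5.70% − 0.32 × 4.0865% = 4.3923%
E(R_Arden) = R_f + β × MRP = 4.3923% + 0.90 × 4.0865% = 8.07%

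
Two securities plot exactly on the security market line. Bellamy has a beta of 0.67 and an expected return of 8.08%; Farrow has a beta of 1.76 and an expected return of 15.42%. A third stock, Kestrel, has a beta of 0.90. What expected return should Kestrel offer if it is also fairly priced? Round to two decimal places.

9.63%

MRP (SML slope) = (15.42% − 8.08%) / (1.76 − 0.67) = 7.34% / 1.09 = 6.7339%
R_f (intercept) = 8.08% − 0.67 × 6.7339% = 3.5683%
E(R_Kestrel) = R_f + β × MRP = 3.5683% + 0.90 × 6.7339% = 9.63%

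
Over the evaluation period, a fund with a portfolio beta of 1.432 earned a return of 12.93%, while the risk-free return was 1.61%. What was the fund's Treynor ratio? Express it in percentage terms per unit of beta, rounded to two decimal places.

7.91%

Treynor = (R_P − R_f) / β_P = (12.93% − 1.61%) / 1.4320 = 11.32% / 1.4320 = 7.91%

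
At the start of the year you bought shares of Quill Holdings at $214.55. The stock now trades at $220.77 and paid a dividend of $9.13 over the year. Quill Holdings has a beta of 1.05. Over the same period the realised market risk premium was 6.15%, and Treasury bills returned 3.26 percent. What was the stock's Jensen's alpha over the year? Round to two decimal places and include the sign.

Realised HPR = (P1 + D1 − P0) / P0 = (220.77 + 9.13 − 214.55) / 214.55 = 15.35 / 214.55 = 7.1545%
CAPM required = R_f + β·MRP = 3.26% + 1.05 × 6.15% = 9.7175%
α = realised − required = 7.1545% − 9.7175% = -2.56%

-2.56%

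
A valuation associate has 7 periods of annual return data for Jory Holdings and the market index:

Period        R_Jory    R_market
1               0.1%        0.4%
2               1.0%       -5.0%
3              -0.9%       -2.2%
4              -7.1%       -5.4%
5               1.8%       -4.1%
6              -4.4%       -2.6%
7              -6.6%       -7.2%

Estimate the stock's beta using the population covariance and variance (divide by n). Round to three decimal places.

Mean R_i = (0.1 + 1.0 − 0.9 − 7.1 + 1.8 − 4.4 − 6.6) / 7 = -2.3000%
Mean R_m = (0.4 − 5.0 − 2.2 − 5.4 − 4.1 − 2.6 − 7.2) / 7 = -3.7286%
Σ(R_i − R̄_i)(R_m − R̄_m) = 26.9100  ⇒  Cov = 26.9100 / 7 = 3.8443
Σ(R_m − R̄_m)² = 37.2543  ⇒  Var(R_m) = 37.2543 / 7 = 5.3220
β = Cov / Var(R_m) = 3.8443 / 5.3220 = 0.7223

0.722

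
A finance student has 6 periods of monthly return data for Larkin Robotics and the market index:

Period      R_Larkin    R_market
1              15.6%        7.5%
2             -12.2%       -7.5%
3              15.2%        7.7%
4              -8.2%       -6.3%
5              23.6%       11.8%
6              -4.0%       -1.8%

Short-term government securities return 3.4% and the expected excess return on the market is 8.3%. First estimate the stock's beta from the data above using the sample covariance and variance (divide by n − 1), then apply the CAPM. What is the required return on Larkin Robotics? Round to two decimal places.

18.53%

Mean R_i = (15.6 − 12.2 + 15.2 − 8.2 + 23.6 − 4.0) / 6 = 5.0000%
Mean R_m = (7.5 − 7.5 + 7.7 − 6.3 + 11.8 − 1.8) / 6 = 1.9000%
Σ(R_i − R̄_i)(R_m − R̄_m) = 605.8800  ⇒  Cov = 605.8800 / 5 = 121.1760
Σ(R_m − R̄_m)² = 332.3000  ⇒  Var(R_m) = 332.3000 / 5 = 66.4600
β = Cov / Var(R_m) = 121.1760 / 66.4600 = 1.8233
E(R) = R_f + β × MRP = 3.4% + 1.8233 × 8.3% = 18.53%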